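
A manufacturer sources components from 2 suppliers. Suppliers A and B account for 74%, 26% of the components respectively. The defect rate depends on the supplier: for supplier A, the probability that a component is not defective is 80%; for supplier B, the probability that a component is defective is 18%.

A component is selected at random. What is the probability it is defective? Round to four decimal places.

P(D) ≈ 0.1948

P(D|A) = 1 − 0.8 = 0.2.
By the law of total probability,
P(D) = P(D|A)·P(A) + P(D|B)·P(B)
      = 0.2·0.74 + 0.18·0.26
      = 0.148 + 0.0468 = 0.1948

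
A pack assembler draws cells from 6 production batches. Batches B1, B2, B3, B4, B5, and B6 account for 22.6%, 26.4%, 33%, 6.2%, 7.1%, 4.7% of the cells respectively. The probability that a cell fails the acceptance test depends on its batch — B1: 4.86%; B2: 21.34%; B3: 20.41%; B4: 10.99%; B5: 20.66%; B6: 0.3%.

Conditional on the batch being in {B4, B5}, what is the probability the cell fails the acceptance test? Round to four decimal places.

Let S = {B4, B5}.
P(S) = 0.062 + 0.071 = 0.133.
P(F ∩ S) = 0.1099·0.062 + 0.2066·0.071 = 0.0068138 + 0.0146686 = 0.0214824.
P(F | S) = 0.0214824 / 0.133 = 0.161522…

P(F|S) ≈ 0.1615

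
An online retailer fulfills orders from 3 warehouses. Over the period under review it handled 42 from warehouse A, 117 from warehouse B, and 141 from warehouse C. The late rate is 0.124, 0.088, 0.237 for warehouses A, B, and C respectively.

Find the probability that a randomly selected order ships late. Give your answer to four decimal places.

Total: 42 + 117 + 141 = 300.
P(A) = 42/300 = 0.14. P(B) = 117/300 = 0.39. P(C) = 141/300 = 0.47.
P(L) = P(L|A)·P(A) + P(L|B)·P(B) + P(L|C)·P(C)
      = 0.124·0.14 + 0.088·0.39 + 0.237·0.47
      = 0.01736 + 0.03432 + 0.11139 = 0.16307

P(L) ≈ 0.1631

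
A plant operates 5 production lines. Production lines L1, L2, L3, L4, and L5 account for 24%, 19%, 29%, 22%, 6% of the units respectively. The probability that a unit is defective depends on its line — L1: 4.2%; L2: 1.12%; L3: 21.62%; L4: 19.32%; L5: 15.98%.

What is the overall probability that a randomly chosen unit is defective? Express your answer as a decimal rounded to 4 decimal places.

P(D) ≈ 0.1270

Summing over the partition,
P(D) = P(D|L1)·P(L1) + P(D|L2)·P(L2) + P(D|L3)·P(L3) + P(D|L4)·P(L4) + P(D|L5)·P(L5)
      = 0.042·0.24 + 0.0112·0.19 + 0.2162·0.29 + 0.1932·0.22 + 0.1598·0.06
      = 0.01008 + 0.002128 + 0.062698 + 0.042504 + 0.009588 = 0.126998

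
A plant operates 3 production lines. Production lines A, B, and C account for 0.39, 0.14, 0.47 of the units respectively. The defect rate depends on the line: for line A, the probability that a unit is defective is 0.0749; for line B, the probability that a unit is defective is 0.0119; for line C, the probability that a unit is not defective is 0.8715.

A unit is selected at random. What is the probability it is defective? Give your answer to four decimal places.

P(D) ≈ 0.0913

P(D|C) = 1 − 0.8715 = 0.1285.
P(D) = P(D|A)·P(A) + P(D|B)·P(B) + P(D|C)·P(C)
      = 0.0749·0.39 + 0.0119·0.14 + 0.1285·0.47
      = 0.029211 + 0.001666 + 0.060395 = 0.091272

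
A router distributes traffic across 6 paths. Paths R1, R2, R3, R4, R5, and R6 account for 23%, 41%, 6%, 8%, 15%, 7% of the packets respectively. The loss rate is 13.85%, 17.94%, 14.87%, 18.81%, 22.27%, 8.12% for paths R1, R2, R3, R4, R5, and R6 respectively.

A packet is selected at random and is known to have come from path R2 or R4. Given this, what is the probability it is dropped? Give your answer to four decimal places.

0.1808

Let S = {R2, R4}.
P(S) = 0.41 + 0.08 = 0.49.
P(L ∩ S) = 0.1794·0.41 + 0.1881·0.08 = 0.073554 + 0.015048 = 0.088602.
P(L | S) = 0.088602 / 0.49 = 0.180820…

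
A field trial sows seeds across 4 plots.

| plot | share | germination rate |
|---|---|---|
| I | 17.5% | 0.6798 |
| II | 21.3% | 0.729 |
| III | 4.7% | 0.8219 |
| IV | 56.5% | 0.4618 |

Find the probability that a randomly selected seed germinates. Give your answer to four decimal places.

P(G) ≈ 0.5738

P(G) = P(G|I)·P(I) + P(G|II)·P(II) + P(G|III)·P(III) + P(G|IV)·P(IV)
      = 0.6798·0.175 + 0.729·0.213 + 0.8219·0.047 + 0.4618·0.565
      = 0.118965 + 0.155277 + 0.0386293 + 0.260917 = 0.5737883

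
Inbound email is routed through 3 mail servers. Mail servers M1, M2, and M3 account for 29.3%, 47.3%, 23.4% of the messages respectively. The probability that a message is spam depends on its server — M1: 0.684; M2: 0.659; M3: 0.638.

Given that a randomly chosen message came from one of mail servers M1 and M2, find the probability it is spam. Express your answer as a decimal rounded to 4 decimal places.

Let J = {M1, M2}.
P(J) = 0.293 + 0.473 = 0.766.
P(S ∩ J) = 0.684·0.293 + 0.659·0.473 = 0.200412 + 0.311707 = 0.512119.
P(S | J) = 0.512119 / 0.766 = 0.668563…

P(S|J) ≈ 0.6686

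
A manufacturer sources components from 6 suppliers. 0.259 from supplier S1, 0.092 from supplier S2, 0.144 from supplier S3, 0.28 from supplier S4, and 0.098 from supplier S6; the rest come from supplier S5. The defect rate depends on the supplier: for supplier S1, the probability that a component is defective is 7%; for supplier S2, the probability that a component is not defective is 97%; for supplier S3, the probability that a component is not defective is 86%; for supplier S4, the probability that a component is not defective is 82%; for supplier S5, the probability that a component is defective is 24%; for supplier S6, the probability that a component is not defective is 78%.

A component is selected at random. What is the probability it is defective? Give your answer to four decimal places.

P(D) ≈ 0.1435

P(S5) = 1 − (0.259 + 0.092 + 0.144 + 0.28 + 0.098) = 0.127.
P(D|S2) = 1 − 0.97 = 0.03.
P(D|S3) = 1 − 0.86 = 0.14.
P(D|S4) = 1 − 0.82 = 0.18.
P(D|S6) = 1 − 0.78 = 0.22.
P(D) = P(D|S1)·P(S1) + P(D|S2)·P(S2) + P(D|S3)·P(S3) + P(D|S4)·P(S4) + P(D|S5)·P(S5) + P(D|S6)·P(S6)
      = 0.07·0.259 + 0.03·0.092 + 0.14·0.144 + 0.18·0.28 + 0.24·0.127 + 0.22·0.098
      = 0.01813 + 0.00276 + 0.02016 + 0.0504 + 0.03048 + 0.02156 = 0.14349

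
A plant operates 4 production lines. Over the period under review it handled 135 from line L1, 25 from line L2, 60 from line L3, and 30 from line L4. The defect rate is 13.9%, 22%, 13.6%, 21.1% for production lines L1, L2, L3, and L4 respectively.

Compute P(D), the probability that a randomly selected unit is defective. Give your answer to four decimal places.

P(D) ≈ 0.1550

Total: 135 + 25 + 60 + 30 = 250.
P(L1) = 135/250 = 0.54. P(L2) = 25/250 = 0.1. P(L3) = 60/250 = 0.24. P(L4) = 30/250 = 0.12.
P(D) = P(D|L1)·P(L1) + P(D|L2)·P(L2) + P(D|L3)·P(L3) + P(D|L4)·P(L4)
      = 0.139·0.54 + 0.22·0.1 + 0.136·0.24 + 0.211·0.12
      = 0.07506 + 0.022 + 0.03264 + 0.02532 = 0.15502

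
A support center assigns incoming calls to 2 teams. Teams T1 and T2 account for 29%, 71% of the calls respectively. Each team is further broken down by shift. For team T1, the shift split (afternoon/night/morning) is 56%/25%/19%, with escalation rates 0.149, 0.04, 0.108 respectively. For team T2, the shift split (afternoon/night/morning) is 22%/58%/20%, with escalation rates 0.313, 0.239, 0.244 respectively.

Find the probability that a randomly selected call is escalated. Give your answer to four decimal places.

P(E|T1) = 0.56·0.149 + 0.25·0.04 + 0.19·0.108 = 0.08344 + 0.01 + 0.02052 = 0.11396
P(E|T2) = 0.22·0.313 + 0.58·0.239 + 0.2·0.244 = 0.06886 + 0.13862 + 0.0488 = 0.25628
Then overall,
P(E) = 0.29·0.11396 + 0.71·0.25628
      = 0.0330484 + 0.1819588 = 0.2150072

0.2150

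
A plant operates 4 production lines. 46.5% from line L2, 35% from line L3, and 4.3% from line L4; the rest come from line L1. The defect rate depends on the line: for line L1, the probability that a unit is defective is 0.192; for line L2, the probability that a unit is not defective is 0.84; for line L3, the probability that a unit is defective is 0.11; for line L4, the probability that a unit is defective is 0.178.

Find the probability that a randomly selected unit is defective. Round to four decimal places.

P(L1) = 1 − (0.465 + 0.35 + 0.043) = 0.142.
P(D|L2) = 1 − 0.84 = 0.16.
P(D) = P(D|L1)·P(L1) + P(D|L2)·P(L2) + P(D|L3)·P(L3) + P(D|L4)·P(L4)
      = 0.192·0.142 + 0.16·0.465 + 0.11·0.35 + 0.178·0.043
      = 0.027264 + 0.0744 + 0.0385 + 0.007654 = 0.147818

P(D) ≈ 0.1478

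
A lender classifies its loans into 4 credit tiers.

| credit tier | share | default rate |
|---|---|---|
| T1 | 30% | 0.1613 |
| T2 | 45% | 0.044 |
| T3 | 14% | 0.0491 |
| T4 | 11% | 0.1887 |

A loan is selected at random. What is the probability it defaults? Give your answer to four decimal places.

P(D) = P(D|T1)·P(T1) + P(D|T2)·P(T2) + P(D|T3)·P(T3) + P(D|T4)·P(T4)
      = 0.1613·0.3 + 0.044·0.45 + 0.0491·0.14 + 0.1887·0.11
      = 0.04839 + 0.0198 + 0.006874 + 0.020757 = 0.095821

0.0958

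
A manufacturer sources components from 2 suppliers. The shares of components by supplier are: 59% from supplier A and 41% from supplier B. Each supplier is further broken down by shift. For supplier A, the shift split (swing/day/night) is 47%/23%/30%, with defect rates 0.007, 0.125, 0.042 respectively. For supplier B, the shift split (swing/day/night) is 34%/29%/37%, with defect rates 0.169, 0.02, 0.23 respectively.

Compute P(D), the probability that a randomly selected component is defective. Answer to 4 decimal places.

P(D) ≈ 0.0872

P(D|A) = 0.47·0.007 + 0.23·0.125 + 0.3·0.042 = 0.00329 + 0.02875 + 0.0126 = 0.04464
P(D|B) = 0.34·0.169 + 0.29·0.02 + 0.37·0.23 = 0.05746 + 0.0058 + 0.0851 = 0.14836
By total probability over the outer partition,
P(D) = 0.59·0.04464 + 0.41·0.14836
      = 0.0263376 + 0.0608276 = 0.0871652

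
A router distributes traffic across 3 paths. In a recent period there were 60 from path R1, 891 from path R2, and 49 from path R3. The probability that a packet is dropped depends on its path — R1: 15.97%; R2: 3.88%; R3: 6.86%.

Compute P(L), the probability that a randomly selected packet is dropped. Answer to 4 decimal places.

Total: 60 + 891 + 49 = 1000.
P(R1) = 60/1000 = 0.06. P(R2) = 891/1000 = 0.891. P(R3) = 49/1000 = 0.049.
P(L) = P(L|R1)·P(R1) + P(L|R2)·P(R2) + P(L|R3)·P(R3)
      = 0.1597·0.06 + 0.0388·0.891 + 0.0686·0.049
      = 0.009582 + 0.0345708 + 0.0033614 = 0.0475142

0.0475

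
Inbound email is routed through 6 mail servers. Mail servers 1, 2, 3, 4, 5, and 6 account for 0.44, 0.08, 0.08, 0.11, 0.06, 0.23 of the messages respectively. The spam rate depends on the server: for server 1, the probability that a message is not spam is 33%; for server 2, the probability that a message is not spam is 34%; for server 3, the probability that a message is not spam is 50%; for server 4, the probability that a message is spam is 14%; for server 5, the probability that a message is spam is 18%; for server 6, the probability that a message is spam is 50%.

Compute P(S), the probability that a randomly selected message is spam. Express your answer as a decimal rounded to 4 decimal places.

P(S|1) = 1 − 0.33 = 0.67.
P(S|2) = 1 − 0.34 = 0.66.
P(S|3) = 1 − 0.5 = 0.5.
P(S) = P(S|1)·P(1) + P(S|2)·P(2) + P(S|3)·P(3) + P(S|4)·P(4) + P(S|5)·P(5) + P(S|6)·P(6)
      = 0.67·0.44 + 0.66·0.08 + 0.5·0.08 + 0.14·0.11 + 0.18·0.06 + 0.5·0.23
      = 0.2948 + 0.0528 + 0.04 + 0.0154 + 0.0108 + 0.115 = 0.5288

0.5288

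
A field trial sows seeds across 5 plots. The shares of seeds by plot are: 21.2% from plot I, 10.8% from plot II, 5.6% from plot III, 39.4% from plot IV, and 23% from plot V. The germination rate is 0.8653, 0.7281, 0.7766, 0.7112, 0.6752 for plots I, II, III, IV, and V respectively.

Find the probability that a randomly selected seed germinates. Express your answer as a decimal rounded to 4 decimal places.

P(G) ≈ 0.7411

Using total probability over the partition,
P(G) = P(G|I)·P(I) + P(G|II)·P(II) + P(G|III)·P(III) + P(G|IV)·P(IV) + P(G|V)·P(V)
      = 0.8653·0.212 + 0.7281·0.108 + 0.7766·0.056 + 0.7112·0.394 + 0.6752·0.23
      = 0.1834436 + 0.0786348 + 0.0434896 + 0.2802128 + 0.155296 = 0.7410768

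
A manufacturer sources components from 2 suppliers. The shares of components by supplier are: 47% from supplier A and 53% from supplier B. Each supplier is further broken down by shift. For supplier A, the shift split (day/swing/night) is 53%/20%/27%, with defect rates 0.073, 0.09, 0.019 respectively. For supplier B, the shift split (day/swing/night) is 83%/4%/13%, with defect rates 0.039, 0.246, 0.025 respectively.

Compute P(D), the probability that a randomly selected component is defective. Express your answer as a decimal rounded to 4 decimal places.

P(D|A) = 0.53·0.073 + 0.2·0.09 + 0.27·0.019 = 0.03869 + 0.018 + 0.00513 = 0.06182
P(D|B) = 0.83·0.039 + 0.04·0.246 + 0.13·0.025 = 0.03237 + 0.00984 + 0.00325 = 0.04546
By total probability over the outer partition,
P(D) = 0.47·0.06182 + 0.53·0.04546
      = 0.0290554 + 0.0240938 = 0.0531492

P(D) ≈ 0.0531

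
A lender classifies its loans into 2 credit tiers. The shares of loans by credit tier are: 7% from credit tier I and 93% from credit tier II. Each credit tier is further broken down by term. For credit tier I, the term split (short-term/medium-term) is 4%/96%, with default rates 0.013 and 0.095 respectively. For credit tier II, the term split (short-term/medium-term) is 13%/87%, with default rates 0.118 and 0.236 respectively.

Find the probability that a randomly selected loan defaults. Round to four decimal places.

P(D|I) = 0.04·0.013 + 0.96·0.095 = 0.00052 + 0.0912 = 0.09172
P(D|II) = 0.13·0.118 + 0.87·0.236 = 0.01534 + 0.20532 = 0.22066
By total probability over the outer partition,
P(D) = 0.07·0.09172 + 0.93·0.22066
      = 0.0064204 + 0.2052138 = 0.2116342

P(D) ≈ 0.2116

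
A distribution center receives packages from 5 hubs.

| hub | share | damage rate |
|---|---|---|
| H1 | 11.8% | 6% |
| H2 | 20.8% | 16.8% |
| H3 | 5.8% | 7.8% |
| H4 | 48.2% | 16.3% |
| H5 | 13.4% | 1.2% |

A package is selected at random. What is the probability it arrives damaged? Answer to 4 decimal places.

P(D) = P(D|H1)·P(H1) + P(D|H2)·P(H2) + P(D|H3)·P(H3) + P(D|H4)·P(H4) + P(D|H5)·P(H5)
      = 0.06·0.118 + 0.168·0.208 + 0.078·0.058 + 0.163·0.482 + 0.012·0.134
      = 0.00708 + 0.034944 + 0.004524 + 0.078566 + 0.001608 = 0.126722

0.1267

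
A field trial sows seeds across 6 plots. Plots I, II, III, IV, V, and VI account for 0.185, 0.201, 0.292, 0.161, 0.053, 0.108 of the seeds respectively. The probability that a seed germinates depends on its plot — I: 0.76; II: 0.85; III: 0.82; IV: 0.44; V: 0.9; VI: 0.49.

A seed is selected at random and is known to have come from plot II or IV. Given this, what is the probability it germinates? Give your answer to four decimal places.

0.6677

Let S = {II, IV}.
P(S) = 0.201 + 0.161 = 0.362.
P(G ∩ S) = 0.85·0.201 + 0.44·0.161 = 0.17085 + 0.07084 = 0.24169.
P(G | S) = 0.24169 / 0.362 = 0.667652…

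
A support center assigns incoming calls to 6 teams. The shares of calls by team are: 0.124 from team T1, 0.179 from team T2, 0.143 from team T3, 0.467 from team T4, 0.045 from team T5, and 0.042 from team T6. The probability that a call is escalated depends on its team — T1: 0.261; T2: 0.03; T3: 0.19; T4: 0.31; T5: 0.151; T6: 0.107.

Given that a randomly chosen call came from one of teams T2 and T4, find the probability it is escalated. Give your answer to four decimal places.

Let S = {T2, T4}.
P(S) = 0.179 + 0.467 = 0.646.
P(E ∩ S) = 0.03·0.179 + 0.31·0.467 = 0.00537 + 0.14477 = 0.15014.
P(E | S) = 0.15014 / 0.646 = 0.232415…

P(E|S) ≈ 0.2324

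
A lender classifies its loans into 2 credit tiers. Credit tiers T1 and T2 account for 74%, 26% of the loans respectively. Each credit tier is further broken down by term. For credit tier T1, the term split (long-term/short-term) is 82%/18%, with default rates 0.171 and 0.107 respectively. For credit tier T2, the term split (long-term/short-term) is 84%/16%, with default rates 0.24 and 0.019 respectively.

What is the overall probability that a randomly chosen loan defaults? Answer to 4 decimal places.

P(D|T1) = 0.82·0.171 + 0.18·0.107 = 0.14022 + 0.01926 = 0.15948
P(D|T2) = 0.84·0.24 + 0.16·0.019 = 0.2016 + 0.00304 = 0.20464
Then overall,
P(D) = 0.74·0.15948 + 0.26·0.20464
      = 0.1180152 + 0.0532064 = 0.1712216

0.1712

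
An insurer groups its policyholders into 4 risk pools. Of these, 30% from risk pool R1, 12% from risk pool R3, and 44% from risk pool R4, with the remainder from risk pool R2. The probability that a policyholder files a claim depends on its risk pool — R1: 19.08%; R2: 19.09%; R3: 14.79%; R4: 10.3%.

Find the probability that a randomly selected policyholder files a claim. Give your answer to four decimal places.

P(R2) = 1 − (0.3 + 0.12 + 0.44) = 0.14.
P(C) = P(C|R1)·P(R1) + P(C|R2)·P(R2) + P(C|R3)·P(R3) + P(C|R4)·P(R4)
      = 0.1908·0.3 + 0.1909·0.14 + 0.1479·0.12 + 0.103·0.44
      = 0.05724 + 0.026726 + 0.017748 + 0.04532 = 0.147034

0.1470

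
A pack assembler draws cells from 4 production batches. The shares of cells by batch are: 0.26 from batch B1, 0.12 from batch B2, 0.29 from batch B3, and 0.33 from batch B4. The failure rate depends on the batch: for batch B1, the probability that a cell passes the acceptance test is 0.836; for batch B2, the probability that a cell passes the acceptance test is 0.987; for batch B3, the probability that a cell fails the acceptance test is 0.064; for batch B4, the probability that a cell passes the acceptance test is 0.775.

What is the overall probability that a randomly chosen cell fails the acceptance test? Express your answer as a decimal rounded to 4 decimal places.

P(F|B1) = 1 − 0.836 = 0.164.
P(F|B2) = 1 − 0.987 = 0.013.
P(F|B4) = 1 − 0.775 = 0.225.
P(F) = P(F|B1)·P(B1) + P(F|B2)·P(B2) + P(F|B3)·P(B3) + P(F|B4)·P(B4)
      = 0.164·0.26 + 0.013·0.12 + 0.064·0.29 + 0.225·0.33
      = 0.04264 + 0.00156 + 0.01856 + 0.07425 = 0.13701

P(F) ≈ 0.1370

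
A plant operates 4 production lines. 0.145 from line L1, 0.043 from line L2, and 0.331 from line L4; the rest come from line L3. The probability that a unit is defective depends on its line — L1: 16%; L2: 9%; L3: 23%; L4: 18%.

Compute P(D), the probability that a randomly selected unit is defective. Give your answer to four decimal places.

P(D) ≈ 0.1973

P(L3) = 1 − (0.145 + 0.043 + 0.331) = 0.481.
By the law of total probability,
P(D) = P(D|L1)·P(L1) + P(D|L2)·P(L2) + P(D|L3)·P(L3) + P(D|L4)·P(L4)
      = 0.16·0.145 + 0.09·0.043 + 0.23·0.481 + 0.18·0.331
      = 0.0232 + 0.00387 + 0.11063 + 0.05958 = 0.19728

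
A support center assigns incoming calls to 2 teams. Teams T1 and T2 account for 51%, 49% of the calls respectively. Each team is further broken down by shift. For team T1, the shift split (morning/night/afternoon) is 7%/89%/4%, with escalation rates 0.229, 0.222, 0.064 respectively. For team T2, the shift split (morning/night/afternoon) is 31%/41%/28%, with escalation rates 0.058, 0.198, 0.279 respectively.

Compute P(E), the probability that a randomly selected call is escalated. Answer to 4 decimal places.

0.1971

P(E|T1) = 0.07·0.229 + 0.89·0.222 + 0.04·0.064 = 0.01603 + 0.19758 + 0.00256 = 0.21617
P(E|T2) = 0.31·0.058 + 0.41·0.198 + 0.28·0.279 = 0.01798 + 0.08118 + 0.07812 = 0.17728
By total probability over the outer partition,
P(E) = 0.51·0.21617 + 0.49·0.17728
      = 0.1102467 + 0.0868672 = 0.1971139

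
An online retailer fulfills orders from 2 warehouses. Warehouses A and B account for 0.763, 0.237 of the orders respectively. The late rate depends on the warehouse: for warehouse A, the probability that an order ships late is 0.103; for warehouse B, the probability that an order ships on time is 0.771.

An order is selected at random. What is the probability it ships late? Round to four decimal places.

P(L|B) = 1 − 0.771 = 0.229.
Using total probability over the partition,
P(L) = P(L|A)·P(A) + P(L|B)·P(B)
      = 0.103·0.763 + 0.229·0.237
      = 0.078589 + 0.054273 = 0.132862

P(L) ≈ 0.1329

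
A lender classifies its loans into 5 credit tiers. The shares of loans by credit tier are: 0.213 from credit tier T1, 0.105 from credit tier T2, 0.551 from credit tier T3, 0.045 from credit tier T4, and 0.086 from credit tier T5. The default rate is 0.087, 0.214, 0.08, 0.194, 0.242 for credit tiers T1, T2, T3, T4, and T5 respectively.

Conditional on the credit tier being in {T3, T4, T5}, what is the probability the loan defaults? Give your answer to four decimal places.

P(D|S) ≈ 0.1080

Let S = {T3, T4, T5}.
P(S) = 0.551 + 0.045 + 0.086 = 0.682.
P(D ∩ S) = 0.08·0.551 + 0.194·0.045 + 0.242·0.086 = 0.04408 + 0.00873 + 0.020812 = 0.073622.
P(D | S) = 0.073622 / 0.682 = 0.107950…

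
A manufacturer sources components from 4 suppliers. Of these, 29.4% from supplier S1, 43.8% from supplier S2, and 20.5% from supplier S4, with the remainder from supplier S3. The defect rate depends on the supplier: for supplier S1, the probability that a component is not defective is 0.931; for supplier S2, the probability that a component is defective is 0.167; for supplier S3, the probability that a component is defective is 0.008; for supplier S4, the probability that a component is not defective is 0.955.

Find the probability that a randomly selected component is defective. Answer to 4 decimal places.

0.1032

P(S3) = 1 − (0.294 + 0.438 + 0.205) = 0.063.
P(D|S1) = 1 − 0.931 = 0.069.
P(D|S4) = 1 − 0.955 = 0.045.
P(D) = P(D|S1)·P(S1) + P(D|S2)·P(S2) + P(D|S3)·P(S3) + P(D|S4)·P(S4)
      = 0.069·0.294 + 0.167·0.438 + 0.008·0.063 + 0.045·0.205
      = 0.020286 + 0.073146 + 0.000504 + 0.009225 = 0.103161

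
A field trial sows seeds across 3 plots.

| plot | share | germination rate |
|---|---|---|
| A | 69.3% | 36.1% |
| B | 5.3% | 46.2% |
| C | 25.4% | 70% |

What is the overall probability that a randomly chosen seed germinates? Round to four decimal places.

P(G) = P(G|A)·P(A) + P(G|B)·P(B) + P(G|C)·P(C)
      = 0.361·0.693 + 0.462·0.053 + 0.7·0.254
      = 0.250173 + 0.024486 + 0.1778 = 0.452459

P(G) ≈ 0.4525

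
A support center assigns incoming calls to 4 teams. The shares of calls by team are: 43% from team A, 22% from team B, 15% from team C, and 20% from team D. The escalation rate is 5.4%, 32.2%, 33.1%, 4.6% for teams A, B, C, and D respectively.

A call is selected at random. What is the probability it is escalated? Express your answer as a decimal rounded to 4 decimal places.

P(E) ≈ 0.1529

P(E) = P(E|A)·P(A) + P(E|B)·P(B) + P(E|C)·P(C) + P(E|D)·P(D)
      = 0.054·0.43 + 0.322·0.22 + 0.331·0.15 + 0.046·0.2
      = 0.02322 + 0.07084 + 0.04965 + 0.0092 = 0.15291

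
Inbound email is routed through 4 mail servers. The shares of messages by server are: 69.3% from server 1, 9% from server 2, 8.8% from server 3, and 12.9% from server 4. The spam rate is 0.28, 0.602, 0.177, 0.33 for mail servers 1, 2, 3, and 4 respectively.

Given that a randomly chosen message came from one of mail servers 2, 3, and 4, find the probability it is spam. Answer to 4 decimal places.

P(S|J) ≈ 0.3659

Let J = {2, 3, 4}.
P(J) = 0.09 + 0.088 + 0.129 = 0.307.
P(S ∩ J) = 0.602·0.09 + 0.177·0.088 + 0.33·0.129 = 0.05418 + 0.015576 + 0.04257 = 0.112326.
P(S | J) = 0.112326 / 0.307 = 0.365883…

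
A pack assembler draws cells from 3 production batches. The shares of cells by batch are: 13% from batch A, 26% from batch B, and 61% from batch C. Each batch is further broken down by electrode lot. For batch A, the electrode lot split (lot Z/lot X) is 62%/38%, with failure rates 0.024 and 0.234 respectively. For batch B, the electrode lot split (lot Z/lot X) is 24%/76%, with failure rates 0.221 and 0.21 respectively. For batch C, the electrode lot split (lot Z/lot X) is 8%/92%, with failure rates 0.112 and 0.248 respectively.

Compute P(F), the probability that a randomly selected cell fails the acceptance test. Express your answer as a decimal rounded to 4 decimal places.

0.2134

P(F|A) = 0.62·0.024 + 0.38·0.234 = 0.01488 + 0.08892 = 0.1038
P(F|B) = 0.24·0.221 + 0.76·0.21 = 0.05304 + 0.1596 = 0.21264
P(F|C) = 0.08·0.112 + 0.92·0.248 = 0.00896 + 0.22816 = 0.23712
Then overall,
P(F) = 0.13·0.1038 + 0.26·0.21264 + 0.61·0.23712
      = 0.013494 + 0.0552864 + 0.1446432 = 0.2134236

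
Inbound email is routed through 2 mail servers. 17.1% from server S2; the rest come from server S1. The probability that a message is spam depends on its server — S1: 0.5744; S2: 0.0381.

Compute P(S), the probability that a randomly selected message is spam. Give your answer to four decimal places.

P(S) ≈ 0.4827

P(S1) = 1 − (0.171) = 0.829.
P(S) = P(S|S1)·P(S1) + P(S|S2)·P(S2)
      = 0.5744·0.829 + 0.0381·0.171
      = 0.4761776 + 0.0065151 = 0.4826927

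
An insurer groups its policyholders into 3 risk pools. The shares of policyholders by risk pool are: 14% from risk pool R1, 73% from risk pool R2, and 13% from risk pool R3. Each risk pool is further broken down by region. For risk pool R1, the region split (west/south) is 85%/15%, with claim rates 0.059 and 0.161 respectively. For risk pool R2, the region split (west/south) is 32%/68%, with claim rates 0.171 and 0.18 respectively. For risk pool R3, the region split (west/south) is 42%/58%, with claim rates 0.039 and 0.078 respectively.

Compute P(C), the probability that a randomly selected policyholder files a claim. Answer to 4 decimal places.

P(C|R1) = 0.85·0.059 + 0.15·0.161 = 0.05015 + 0.02415 = 0.0743
P(C|R2) = 0.32·0.171 + 0.68·0.18 = 0.05472 + 0.1224 = 0.17712
P(C|R3) = 0.42·0.039 + 0.58·0.078 = 0.01638 + 0.04524 = 0.06162
Then overall,
P(C) = 0.14·0.0743 + 0.73·0.17712 + 0.13·0.06162
      = 0.010402 + 0.1292976 + 0.0080106 = 0.1477102

0.1477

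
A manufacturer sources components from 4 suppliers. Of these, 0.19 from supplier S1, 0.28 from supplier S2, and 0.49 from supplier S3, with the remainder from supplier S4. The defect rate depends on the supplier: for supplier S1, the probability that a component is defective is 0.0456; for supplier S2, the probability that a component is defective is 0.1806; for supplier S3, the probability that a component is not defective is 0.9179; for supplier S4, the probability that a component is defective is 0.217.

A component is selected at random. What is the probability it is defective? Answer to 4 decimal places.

P(S4) = 1 − (0.19 + 0.28 + 0.49) = 0.04.
P(D|S3) = 1 − 0.9179 = 0.0821.
By the law of total probability,
P(D) = P(D|S1)·P(S1) + P(D|S2)·P(S2) + P(D|S3)·P(S3) + P(D|S4)·P(S4)
      = 0.0456·0.19 + 0.1806·0.28 + 0.0821·0.49 + 0.217·0.04
      = 0.008664 + 0.050568 + 0.040229 + 0.00868 = 0.108141

0.1081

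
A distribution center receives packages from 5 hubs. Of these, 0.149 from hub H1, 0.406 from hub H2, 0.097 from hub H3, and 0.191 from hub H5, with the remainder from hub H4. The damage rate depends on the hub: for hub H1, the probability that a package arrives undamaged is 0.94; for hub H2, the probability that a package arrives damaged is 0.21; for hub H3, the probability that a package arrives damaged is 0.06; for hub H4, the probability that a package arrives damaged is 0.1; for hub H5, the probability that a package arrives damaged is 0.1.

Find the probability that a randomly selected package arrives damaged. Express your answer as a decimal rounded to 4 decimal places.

0.1348

P(H4) = 1 − (0.149 + 0.406 + 0.097 + 0.191) = 0.157.
P(D|H1) = 1 − 0.94 = 0.06.
P(D) = P(D|H1)·P(H1) + P(D|H2)·P(H2) + P(D|H3)·P(H3) + P(D|H4)·P(H4) + P(D|H5)·P(H5)
      = 0.06·0.149 + 0.21·0.406 + 0.06·0.097 + 0.1·0.157 + 0.1·0.191
      = 0.00894 + 0.08526 + 0.00582 + 0.0157 + 0.0191 = 0.13482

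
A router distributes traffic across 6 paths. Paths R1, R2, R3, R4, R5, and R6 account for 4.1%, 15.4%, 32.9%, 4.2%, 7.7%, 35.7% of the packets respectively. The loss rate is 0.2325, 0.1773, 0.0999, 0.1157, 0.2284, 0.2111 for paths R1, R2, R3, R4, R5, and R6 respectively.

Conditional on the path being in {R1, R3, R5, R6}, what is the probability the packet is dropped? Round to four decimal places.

0.1683

Let S = {R1, R3, R5, R6}.
P(S) = 0.041 + 0.329 + 0.077 + 0.357 = 0.804.
P(L ∩ S) = 0.2325·0.041 + 0.0999·0.329 + 0.2284·0.077 + 0.2111·0.357 = 0.0095325 + 0.0328671 + 0.0175868 + 0.0753627 = 0.1353491.
P(L | S) = 0.1353491 / 0.804 = 0.168345…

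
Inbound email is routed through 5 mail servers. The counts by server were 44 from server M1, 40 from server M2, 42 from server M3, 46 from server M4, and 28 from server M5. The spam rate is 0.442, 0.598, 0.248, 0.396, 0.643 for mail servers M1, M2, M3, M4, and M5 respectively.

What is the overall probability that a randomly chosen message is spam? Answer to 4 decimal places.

P(S) ≈ 0.4500

Total: 44 + 40 + 42 + 46 + 28 = 200.
P(M1) = 44/200 = 0.22. P(M2) = 40/200 = 0.2. P(M3) = 42/200 = 0.21. P(M4) = 46/200 = 0.23. P(M5) = 28/200 = 0.14.
P(S) = P(S|M1)·P(M1) + P(S|M2)·P(M2) + P(S|M3)·P(M3) + P(S|M4)·P(M4) + P(S|M5)·P(M5)
      = 0.442·0.22 + 0.598·0.2 + 0.248·0.21 + 0.396·0.23 + 0.643·0.14
      = 0.09724 + 0.1196 + 0.05208 + 0.09108 + 0.09002 = 0.45002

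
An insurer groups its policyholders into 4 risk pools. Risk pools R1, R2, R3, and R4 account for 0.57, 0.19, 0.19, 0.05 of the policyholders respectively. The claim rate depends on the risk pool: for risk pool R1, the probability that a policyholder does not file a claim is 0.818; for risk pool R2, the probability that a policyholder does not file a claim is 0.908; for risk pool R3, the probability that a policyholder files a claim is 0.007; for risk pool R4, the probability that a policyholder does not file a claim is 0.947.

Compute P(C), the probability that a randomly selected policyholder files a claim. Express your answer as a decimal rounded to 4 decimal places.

0.1252

P(C|R1) = 1 − 0.818 = 0.182.
P(C|R2) = 1 − 0.908 = 0.092.
P(C|R4) = 1 − 0.947 = 0.053.
By the law of total probability,
P(C) = P(C|R1)·P(R1) + P(C|R2)·P(R2) + P(C|R3)·P(R3) + P(C|R4)·P(R4)
      = 0.182·0.57 + 0.092·0.19 + 0.007·0.19 + 0.053·0.05
      = 0.10374 + 0.01748 + 0.00133 + 0.00265 = 0.1252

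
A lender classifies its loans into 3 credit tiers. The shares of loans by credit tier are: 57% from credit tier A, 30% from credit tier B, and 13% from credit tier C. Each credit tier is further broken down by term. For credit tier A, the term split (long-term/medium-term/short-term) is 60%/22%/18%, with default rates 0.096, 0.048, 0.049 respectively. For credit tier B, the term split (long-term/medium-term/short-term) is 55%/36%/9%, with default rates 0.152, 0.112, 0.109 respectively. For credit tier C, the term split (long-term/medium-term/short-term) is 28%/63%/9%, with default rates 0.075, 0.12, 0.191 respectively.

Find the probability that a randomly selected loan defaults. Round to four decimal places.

P(D|A) = 0.6·0.096 + 0.22·0.048 + 0.18·0.049 = 0.0576 + 0.01056 + 0.00882 = 0.07698
P(D|B) = 0.55·0.152 + 0.36·0.112 + 0.09·0.109 = 0.0836 + 0.04032 + 0.00981 = 0.13373
P(D|C) = 0.28·0.075 + 0.63·0.12 + 0.09·0.191 = 0.021 + 0.0756 + 0.01719 = 0.11379
Then overall,
P(D) = 0.57·0.07698 + 0.3·0.13373 + 0.13·0.11379
      = 0.0438786 + 0.040119 + 0.0147927 = 0.0987903

0.0988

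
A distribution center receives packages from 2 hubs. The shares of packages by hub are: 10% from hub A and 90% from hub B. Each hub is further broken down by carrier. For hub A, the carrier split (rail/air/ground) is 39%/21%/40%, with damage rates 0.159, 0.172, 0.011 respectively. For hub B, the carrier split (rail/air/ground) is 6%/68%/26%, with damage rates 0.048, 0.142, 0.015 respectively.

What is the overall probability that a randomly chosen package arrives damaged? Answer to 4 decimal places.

0.1033

P(D|A) = 0.39·0.159 + 0.21·0.172 + 0.4·0.011 = 0.06201 + 0.03612 + 0.0044 = 0.10253
P(D|B) = 0.06·0.048 + 0.68·0.142 + 0.26·0.015 = 0.00288 + 0.09656 + 0.0039 = 0.10334
Then overall,
P(D) = 0.1·0.10253 + 0.9·0.10334
      = 0.010253 + 0.093006 = 0.103259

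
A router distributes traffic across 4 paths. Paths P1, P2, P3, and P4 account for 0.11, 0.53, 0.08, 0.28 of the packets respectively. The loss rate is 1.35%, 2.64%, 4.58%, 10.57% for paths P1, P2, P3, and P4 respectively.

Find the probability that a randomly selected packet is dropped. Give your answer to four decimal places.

P(L) ≈ 0.0487

P(L) = P(L|P1)·P(P1) + P(L|P2)·P(P2) + P(L|P3)·P(P3) + P(L|P4)·P(P4)
      = 0.0135·0.11 + 0.0264·0.53 + 0.0458·0.08 + 0.1057·0.28
      = 0.001485 + 0.013992 + 0.003664 + 0.029596 = 0.048737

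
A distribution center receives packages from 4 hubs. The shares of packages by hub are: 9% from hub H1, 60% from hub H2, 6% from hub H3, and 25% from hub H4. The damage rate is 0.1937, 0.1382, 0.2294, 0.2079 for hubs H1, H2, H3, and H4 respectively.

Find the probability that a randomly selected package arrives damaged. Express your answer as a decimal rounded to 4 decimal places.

P(D) ≈ 0.1661

P(D) = P(D|H1)·P(H1) + P(D|H2)·P(H2) + P(D|H3)·P(H3) + P(D|H4)·P(H4)
      = 0.1937·0.09 + 0.1382·0.6 + 0.2294·0.06 + 0.2079·0.25
      = 0.017433 + 0.08292 + 0.013764 + 0.051975 = 0.166092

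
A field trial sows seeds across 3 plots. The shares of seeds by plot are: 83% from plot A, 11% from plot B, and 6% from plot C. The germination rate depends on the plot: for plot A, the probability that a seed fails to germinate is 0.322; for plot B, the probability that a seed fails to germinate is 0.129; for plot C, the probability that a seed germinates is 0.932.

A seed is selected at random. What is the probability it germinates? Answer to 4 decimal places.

P(G) ≈ 0.7145

P(G|A) = 1 − 0.322 = 0.678.
P(G|B) = 1 − 0.129 = 0.871.
Using total probability over the partition,
P(G) = P(G|A)·P(A) + P(G|B)·P(B) + P(G|C)·P(C)
      = 0.678·0.83 + 0.871·0.11 + 0.932·0.06
      = 0.56274 + 0.09581 + 0.05592 = 0.71447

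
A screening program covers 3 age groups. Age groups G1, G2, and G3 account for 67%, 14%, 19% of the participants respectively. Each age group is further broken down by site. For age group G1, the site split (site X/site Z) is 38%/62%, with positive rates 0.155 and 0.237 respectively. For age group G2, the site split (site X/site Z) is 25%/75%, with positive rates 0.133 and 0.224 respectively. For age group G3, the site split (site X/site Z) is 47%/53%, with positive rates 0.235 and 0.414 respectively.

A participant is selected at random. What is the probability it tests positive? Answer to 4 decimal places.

P(T) ≈ 0.2288

P(T|G1) = 0.38·0.155 + 0.62·0.237 = 0.0589 + 0.14694 = 0.20584
P(T|G2) = 0.25·0.133 + 0.75·0.224 = 0.03325 + 0.168 = 0.20125
P(T|G3) = 0.47·0.235 + 0.53·0.414 = 0.11045 + 0.21942 = 0.32987
Then overall,
P(T) = 0.67·0.20584 + 0.14·0.20125 + 0.19·0.32987
      = 0.1379128 + 0.028175 + 0.0626753 = 0.2287631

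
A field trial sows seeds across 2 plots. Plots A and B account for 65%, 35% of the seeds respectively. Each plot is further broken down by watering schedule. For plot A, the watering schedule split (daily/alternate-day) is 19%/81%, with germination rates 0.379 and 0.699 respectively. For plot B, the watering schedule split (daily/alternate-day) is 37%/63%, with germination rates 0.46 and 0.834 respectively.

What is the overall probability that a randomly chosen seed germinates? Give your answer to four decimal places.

P(G|A) = 0.19·0.379 + 0.81·0.699 = 0.07201 + 0.56619 = 0.6382
P(G|B) = 0.37·0.46 + 0.63·0.834 = 0.1702 + 0.52542 = 0.69562
By total probability over the outer partition,
P(G) = 0.65·0.6382 + 0.35·0.69562
      = 0.41483 + 0.243467 = 0.658297

P(G) ≈ 0.6583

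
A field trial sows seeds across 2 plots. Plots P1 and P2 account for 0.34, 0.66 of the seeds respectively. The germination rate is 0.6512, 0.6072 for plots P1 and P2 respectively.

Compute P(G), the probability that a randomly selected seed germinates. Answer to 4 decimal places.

P(G) = P(G|P1)·P(P1) + P(G|P2)·P(P2)
      = 0.6512·0.34 + 0.6072·0.66
      = 0.221408 + 0.400752 = 0.62216

0.6222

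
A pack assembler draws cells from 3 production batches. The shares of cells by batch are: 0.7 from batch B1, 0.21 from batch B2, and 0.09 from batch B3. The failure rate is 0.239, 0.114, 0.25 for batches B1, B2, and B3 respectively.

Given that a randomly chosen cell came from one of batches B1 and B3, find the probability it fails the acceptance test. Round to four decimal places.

Let S = {B1, B3}.
P(S) = 0.7 + 0.09 = 0.79.
P(F ∩ S) = 0.239·0.7 + 0.25·0.09 = 0.1673 + 0.0225 = 0.1898.
P(F | S) = 0.1898 / 0.79 = 0.240253…

0.2403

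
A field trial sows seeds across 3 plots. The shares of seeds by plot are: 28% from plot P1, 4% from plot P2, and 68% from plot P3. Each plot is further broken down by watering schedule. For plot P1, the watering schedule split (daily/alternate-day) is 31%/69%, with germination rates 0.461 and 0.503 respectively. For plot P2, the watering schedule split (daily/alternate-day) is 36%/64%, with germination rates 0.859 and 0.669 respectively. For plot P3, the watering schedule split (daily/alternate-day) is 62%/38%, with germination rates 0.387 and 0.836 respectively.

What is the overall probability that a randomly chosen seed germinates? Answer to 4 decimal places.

P(G|P1) = 0.31·0.461 + 0.69·0.503 = 0.14291 + 0.34707 = 0.48998
P(G|P2) = 0.36·0.859 + 0.64·0.669 = 0.30924 + 0.42816 = 0.7374
P(G|P3) = 0.62·0.387 + 0.38·0.836 = 0.23994 + 0.31768 = 0.55762
Then overall,
P(G) = 0.28·0.48998 + 0.04·0.7374 + 0.68·0.55762
      = 0.1371944 + 0.029496 + 0.3791816 = 0.545872

0.5459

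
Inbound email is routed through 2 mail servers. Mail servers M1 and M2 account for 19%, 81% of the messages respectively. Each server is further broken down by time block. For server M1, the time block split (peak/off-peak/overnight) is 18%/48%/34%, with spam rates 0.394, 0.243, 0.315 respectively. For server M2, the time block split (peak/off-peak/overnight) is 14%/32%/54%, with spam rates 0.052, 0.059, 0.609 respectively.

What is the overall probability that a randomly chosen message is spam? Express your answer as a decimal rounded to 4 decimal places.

P(S|M1) = 0.18·0.394 + 0.48·0.243 + 0.34·0.315 = 0.07092 + 0.11664 + 0.1071 = 0.29466
P(S|M2) = 0.14·0.052 + 0.32·0.059 + 0.54·0.609 = 0.00728 + 0.01888 + 0.32886 = 0.35502
By total probability over the outer partition,
P(S) = 0.19·0.29466 + 0.81·0.35502
      = 0.0559854 + 0.2875662 = 0.3435516

P(S) ≈ 0.3436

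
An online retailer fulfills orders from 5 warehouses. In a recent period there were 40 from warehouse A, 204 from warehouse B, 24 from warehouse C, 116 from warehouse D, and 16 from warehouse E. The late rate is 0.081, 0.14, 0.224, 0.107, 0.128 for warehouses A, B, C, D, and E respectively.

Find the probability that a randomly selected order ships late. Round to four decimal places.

0.1291

Total: 40 + 204 + 24 + 116 + 16 = 400.
P(A) = 40/400 = 0.1. P(B) = 204/400 = 0.51. P(C) = 24/400 = 0.06. P(D) = 116/400 = 0.29. P(E) = 16/400 = 0.04.
P(L) = P(L|A)·P(A) + P(L|B)·P(B) + P(L|C)·P(C) + P(L|D)·P(D) + P(L|E)·P(E)
      = 0.081·0.1 + 0.14·0.51 + 0.224·0.06 + 0.107·0.29 + 0.128·0.04
      = 0.0081 + 0.0714 + 0.01344 + 0.03103 + 0.00512 = 0.12909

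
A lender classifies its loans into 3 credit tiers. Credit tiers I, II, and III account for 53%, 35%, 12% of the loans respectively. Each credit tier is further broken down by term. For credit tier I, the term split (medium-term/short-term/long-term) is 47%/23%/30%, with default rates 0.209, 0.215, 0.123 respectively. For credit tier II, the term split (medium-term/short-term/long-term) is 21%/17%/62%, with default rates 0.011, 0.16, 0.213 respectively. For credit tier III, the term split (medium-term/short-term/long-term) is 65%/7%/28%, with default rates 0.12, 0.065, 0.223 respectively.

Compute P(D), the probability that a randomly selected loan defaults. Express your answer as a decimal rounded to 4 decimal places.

0.1718

P(D|I) = 0.47·0.209 + 0.23·0.215 + 0.3·0.123 = 0.09823 + 0.04945 + 0.0369 = 0.18458
P(D|II) = 0.21·0.011 + 0.17·0.16 + 0.62·0.213 = 0.00231 + 0.0272 + 0.13206 = 0.16157
P(D|III) = 0.65·0.12 + 0.07·0.065 + 0.28·0.223 = 0.078 + 0.00455 + 0.06244 = 0.14499
By total probability over the outer partition,
P(D) = 0.53·0.18458 + 0.35·0.16157 + 0.12·0.14499
      = 0.0978274 + 0.0565495 + 0.0173988 = 0.1717757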